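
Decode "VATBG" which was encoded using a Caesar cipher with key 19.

Step 1: Reverse the shift by subtracting 19 from each letter position.
  V (position 21) -> position (21-19) mod 26 = 2 -> C
  A (position 0) -> position (0-19) mod 26 = 7 -> H
  T (position 19) -> position (19-19) mod 26 = 0 -> A
  B (position 1) -> position (1-19) mod 26 = 8 -> I
  G (position 6) -> position (6-19) mod 26 = 13 -> N
Decrypted message: CHAIN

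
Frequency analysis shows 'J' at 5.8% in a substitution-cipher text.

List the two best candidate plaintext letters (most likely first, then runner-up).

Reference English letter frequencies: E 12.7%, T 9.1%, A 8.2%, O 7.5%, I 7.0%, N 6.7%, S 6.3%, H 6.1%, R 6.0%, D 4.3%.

Step 1: Observed frequency of 'J' is 5.8%.
Step 2: Compute distances to each reference frequency and sort:
  R (6.0%): difference = 0.2% <-- BEST
  H (6.1%): difference = 0.3% <-- RUNNER-UP
  S (6.3%): difference = 0.5%
  N (6.7%): difference = 0.9%
  I (7.0%): difference = 1.2%
Step 3: Most likely is 'R' (6.0%, diff 0.2%); second most likely is 'H' (6.1%, diff 0.3%).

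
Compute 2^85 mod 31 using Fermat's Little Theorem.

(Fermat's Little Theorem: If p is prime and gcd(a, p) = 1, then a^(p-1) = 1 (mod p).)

Step 1: Since 31 is prime, by Fermat's Little Theorem: 2^30 = 1 (mod 31).
Step 2: Reduce exponent: 85 mod 30 = 25.
Step 3: So 2^85 = 2^25 (mod 31).
Step 4: 2^25 mod 31 = 1.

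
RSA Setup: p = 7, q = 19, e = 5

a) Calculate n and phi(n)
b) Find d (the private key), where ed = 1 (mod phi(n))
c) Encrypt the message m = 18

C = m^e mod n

Step 1: n = 7 * 19 = 133.
Step 2: phi(n) = (7-1)(19-1) = 6 * 18 = 108.
Step 3: Find d = 5^(-1) mod 108 = 65.
  Verify: 5 * 65 = 325 = 1 (mod 108).
Step 4: C = 18^5 mod 133 = 37.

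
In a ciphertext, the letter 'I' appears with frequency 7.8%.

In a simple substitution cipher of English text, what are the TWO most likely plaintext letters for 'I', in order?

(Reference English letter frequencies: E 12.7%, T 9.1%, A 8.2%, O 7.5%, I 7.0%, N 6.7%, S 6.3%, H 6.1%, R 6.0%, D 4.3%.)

Step 1: Observed frequency of 'I' is 7.8%.
Step 2: Compute distances to each reference frequency and sort:
  O (7.5%): difference = 0.3% <-- BEST
  A (8.2%): difference = 0.4% <-- RUNNER-UP
  I (7.0%): difference = 0.8%
  N (6.7%): difference = 1.1%
  T (9.1%): difference = 1.3%
Step 3: Most likely is 'O' (7.5%, diff 0.3%); second most likely is 'A' (8.2%, diff 0.4%).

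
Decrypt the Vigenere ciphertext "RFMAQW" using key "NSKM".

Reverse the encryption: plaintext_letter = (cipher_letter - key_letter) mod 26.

Step 1: Extend key: NSKMNS
Step 2: Decrypt each letter (c - k) mod 26:
  R(17) - N(13) = (17-13) mod 26 = 4 = E
  F(5) - S(18) = (5-18) mod 26 = 13 = N
  M(12) - K(10) = (12-10) mod 26 = 2 = C
  A(0) - M(12) = (0-12) mod 26 = 14 = O
  Q(16) - N(13) = (16-13) mod 26 = 3 = D
  W(22) - S(18) = (22-18) mod 26 = 4 = E
Plaintext: ENCODE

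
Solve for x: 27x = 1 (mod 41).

Step 1: We need x such that 27 * x = 1 (mod 41).
Step 2: Using the extended Euclidean algorithm or trial:
  27 * 38 = 1026 = 25 * 41 + 1.
Step 3: Since 1026 mod 41 = 1, the inverse is x = 38.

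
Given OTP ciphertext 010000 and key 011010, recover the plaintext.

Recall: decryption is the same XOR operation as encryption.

Step 1: XOR ciphertext with key:
  Ciphertext: 010000
  Key:        011010
  XOR:        001010
Step 2: Plaintext = 001010 = 10 in decimal.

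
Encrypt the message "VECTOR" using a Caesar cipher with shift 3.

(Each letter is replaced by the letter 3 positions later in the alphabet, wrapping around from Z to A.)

Step 1: For each letter, shift forward by 3 positions (mod 26).
  V (position 21) -> position (21+3) mod 26 = 24 -> Y
  E (position 4) -> position (4+3) mod 26 = 7 -> H
  C (position 2) -> position (2+3) mod 26 = 5 -> F
  T (position 19) -> position (19+3) mod 26 = 22 -> W
  O (position 14) -> position (14+3) mod 26 = 17 -> R
  R (position 17) -> position (17+3) mod 26 = 20 -> U
Result: YHFWRU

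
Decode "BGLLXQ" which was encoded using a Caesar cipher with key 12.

Step 1: Reverse the shift by subtracting 12 from each letter position.
  B (position 1) -> position (1-12) mod 26 = 15 -> P
  G (position 6) -> position (6-12) mod 26 = 20 -> U
  L (position 11) -> position (11-12) mod 26 = 25 -> Z
  L (position 11) -> position (11-12) mod 26 = 25 -> Z
  X (position 23) -> position (23-12) mod 26 = 11 -> L
  Q (position 16) -> position (16-12) mod 26 = 4 -> E
Decrypted message: PUZZLE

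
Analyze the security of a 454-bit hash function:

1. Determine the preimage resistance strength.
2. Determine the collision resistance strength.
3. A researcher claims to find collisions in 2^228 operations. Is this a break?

Step 1: Preimage resistance requires brute-force of 2^454 operations.
Step 2: Collision resistance (birthday bound) = 2^(454/2) = 2^227.
Step 3: The claimed attack costs 2^228 operations.
Step 4: Since 2^228 >= 2^227, the claimed attack is no faster than the generic birthday attack, so this does not break collision resistance.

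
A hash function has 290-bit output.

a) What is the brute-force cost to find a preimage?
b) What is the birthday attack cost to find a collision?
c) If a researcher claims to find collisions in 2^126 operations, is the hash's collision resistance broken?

Step 1: Preimage resistance requires brute-force of 2^290 operations.
Step 2: Collision resistance (birthday bound) = 2^(290/2) = 2^145.
Step 3: The claimed attack costs 2^126 operations.
Step 4: Since 2^126 < 2^145, the claimed attack beats the generic birthday bound, so collision resistance is broken.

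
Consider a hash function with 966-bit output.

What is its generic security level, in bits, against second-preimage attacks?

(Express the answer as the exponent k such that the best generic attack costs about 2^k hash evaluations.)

Step 1: The hash has a 966-bit output.
Step 2: Second-preimage resistance means: given a specific input x, it should be infeasible to find a different y with h(y) = h(x).
With a 966-bit output, a generic search for a second preimage costs about 2^966 evaluations (each trial matches the fixed target with probability 2^-966).
Step 3: Security level = 966 bits.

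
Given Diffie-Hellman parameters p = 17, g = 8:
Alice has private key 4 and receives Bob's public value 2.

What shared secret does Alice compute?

Step 1: s = B^a mod p = 2^4 mod 17.
  2^1 mod 17 = 2
  2^2 mod 17 = (2 * 2) mod 17 = 4
  2^3 mod 17 = (4 * 2) mod 17 = 8
  2^4 mod 17 = (8 * 2) mod 17 = 16
Result: shared secret = 16.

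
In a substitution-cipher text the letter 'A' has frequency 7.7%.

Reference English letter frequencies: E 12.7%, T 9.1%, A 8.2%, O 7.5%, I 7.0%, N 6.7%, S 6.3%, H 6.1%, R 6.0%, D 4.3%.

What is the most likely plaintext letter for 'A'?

Step 1: The observed frequency is 7.7%.
Step 2: Compare with English frequencies:
  E: 12.7% (difference: 5.0%)
  T: 9.1% (difference: 1.4%)
  A: 8.2% (difference: 0.5%)
  O: 7.5% (difference: 0.2%) <-- closest
  I: 7.0% (difference: 0.7%)
  N: 6.7% (difference: 1.0%)
  S: 6.3% (difference: 1.4%)
  H: 6.1% (difference: 1.6%)
  R: 6.0% (difference: 1.7%)
  D: 4.3% (difference: 3.4%)
Step 3: 'A' most likely represents 'O' (frequency 7.5%).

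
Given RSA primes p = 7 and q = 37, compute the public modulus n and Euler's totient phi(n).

Step 1: n = p * q = 7 * 37 = 259.
Step 2: phi(n) = (p-1)(q-1) = 6 * 36 = 216.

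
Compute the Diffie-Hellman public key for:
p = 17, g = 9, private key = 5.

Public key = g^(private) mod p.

Step 1: A = g^a mod p = 9^5 mod 17.
  9^1 mod 17 = 9
  9^2 mod 17 = (9 * 9) mod 17 = 13
  9^3 mod 17 = (13 * 9) mod 17 = 15
  9^4 mod 17 = (15 * 9) mod 17 = 16
  9^5 mod 17 = (16 * 9) mod 17 = 8
Result: A = 8.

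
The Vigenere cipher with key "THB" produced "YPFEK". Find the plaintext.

Step 1: Extend key: THBTH
Step 2: Decrypt each letter (c - k) mod 26:
  Y(24) - T(19) = (24-19) mod 26 = 5 = F
  P(15) - H(7) = (15-7) mod 26 = 8 = I
  F(5) - B(1) = (5-1) mod 26 = 4 = E
  E(4) - T(19) = (4-19) mod 26 = 11 = L
  K(10) - H(7) = (10-7) mod 26 = 3 = D
Plaintext: FIELD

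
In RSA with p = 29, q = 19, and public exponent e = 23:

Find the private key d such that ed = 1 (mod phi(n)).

Step 1: n = 29 * 19 = 551.
Step 2: phi(n) = 28 * 18 = 504.
Step 3: Find d such that 23 * d = 1 (mod 504).
Step 4: d = 23^(-1) mod 504 = 263.
Verification: 23 * 263 = 6049 = 12 * 504 + 1.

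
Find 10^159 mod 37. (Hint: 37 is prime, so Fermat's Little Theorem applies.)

Step 1: Since 37 is prime, by Fermat's Little Theorem: 10^36 = 1 (mod 37).
Step 2: Reduce exponent: 159 mod 36 = 15.
Step 3: So 10^159 = 10^15 (mod 37).
Step 4: 10^15 mod 37 = 1.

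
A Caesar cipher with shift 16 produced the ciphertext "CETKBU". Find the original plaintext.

Step 1: Reverse the shift by subtracting 16 from each letter position.
  C (position 2) -> position (2-16) mod 26 = 12 -> M
  E (position 4) -> position (4-16) mod 26 = 14 -> O
  T (position 19) -> position (19-16) mod 26 = 3 -> D
  K (position 10) -> position (10-16) mod 26 = 20 -> U
  B (position 1) -> position (1-16) mod 26 = 11 -> L
  U (position 20) -> position (20-16) mod 26 = 4 -> E
Decrypted message: MODULE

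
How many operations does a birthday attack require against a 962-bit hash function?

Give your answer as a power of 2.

Step 1: The birthday paradox gives collision probability ~50% after sqrt(2^n) = 2^(n/2) hashes.
Step 2: For 962-bit output: 2^(962/2) = 2^481.
Step 3: Approximately 2^481 hash computations needed.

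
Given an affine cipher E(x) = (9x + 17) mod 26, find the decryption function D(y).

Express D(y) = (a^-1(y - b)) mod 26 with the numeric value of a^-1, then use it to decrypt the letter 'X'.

Step 1: Find a^-1, the modular inverse of 9 mod 26.
Step 2: We need 9 * a^-1 = 1 (mod 26).
Step 3: 9 * 3 = 27 = 1 * 26 + 1, so a^-1 = 3.
Step 4: D(y) = 3(y - 17) mod 26.
Step 5: Apply to 'X' (y = 23): D(23) = 3 * (23 - 17) mod 26 = 3 * 6 mod 26 = 18 -> 'S'.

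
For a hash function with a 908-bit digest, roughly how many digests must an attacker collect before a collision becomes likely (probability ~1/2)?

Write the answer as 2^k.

Step 1: The birthday paradox gives collision probability ~50% after sqrt(2^n) = 2^(n/2) hashes.
Step 2: For 908-bit output: 2^(908/2) = 2^454.
Step 3: Approximately 2^454 hash computations needed.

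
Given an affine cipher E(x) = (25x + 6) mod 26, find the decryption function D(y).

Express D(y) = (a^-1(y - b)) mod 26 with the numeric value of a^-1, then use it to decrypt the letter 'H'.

Step 1: Find a^-1, the modular inverse of 25 mod 26.
Step 2: We need 25 * a^-1 = 1 (mod 26).
Step 3: 25 * 25 = 625 = 24 * 26 + 1, so a^-1 = 25.
Step 4: D(y) = 25(y - 6) mod 26.
Step 5: Apply to 'H' (y = 7): D(7) = 25 * (7 - 6) mod 26 = 25 * 1 mod 26 = 25 -> 'Z'.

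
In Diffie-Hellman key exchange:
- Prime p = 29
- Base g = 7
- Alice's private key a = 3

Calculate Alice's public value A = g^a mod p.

Step 1: A = g^a mod p = 7^3 mod 29.
  7^1 mod 29 = 7
  7^2 mod 29 = (7 * 7) mod 29 = 20
  7^3 mod 29 = (20 * 7) mod 29 = 24
Result: A = 24.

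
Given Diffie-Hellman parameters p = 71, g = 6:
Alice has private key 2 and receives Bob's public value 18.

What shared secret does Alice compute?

Step 1: s = B^a mod p = 18^2 mod 71.
  18^1 mod 71 = 18
  18^2 mod 71 = (18 * 18) mod 71 = 40
Result: shared secret = 40.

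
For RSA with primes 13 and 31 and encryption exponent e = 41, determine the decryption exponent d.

Step 1: n = 13 * 31 = 403.
Step 2: phi(n) = 12 * 30 = 360.
Step 3: Find d such that 41 * d = 1 (mod 360).
Step 4: d = 41^(-1) mod 360 = 281.
Verification: 41 * 281 = 11521 = 32 * 360 + 1.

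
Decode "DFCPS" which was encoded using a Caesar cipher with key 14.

Step 1: Reverse the shift by subtracting 14 from each letter position.
  D (position 3) -> position (3-14) mod 26 = 15 -> P
  F (position 5) -> position (5-14) mod 26 = 17 -> R
  C (position 2) -> position (2-14) mod 26 = 14 -> O
  P (position 15) -> position (15-14) mod 26 = 1 -> B
  S (position 18) -> position (18-14) mod 26 = 4 -> E
Decrypted message: PROBE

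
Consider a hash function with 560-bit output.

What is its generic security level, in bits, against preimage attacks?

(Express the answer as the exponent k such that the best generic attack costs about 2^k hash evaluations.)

Step 1: The hash has a 560-bit output.
Step 2: Preimage resistance means: given a digest h(x), it should be infeasible to find any input that hashes to it.
With a 560-bit output there are 2^560 possible digests, so a generic brute-force preimage search costs about 2^560 evaluations.
Step 3: Security level = 560 bits.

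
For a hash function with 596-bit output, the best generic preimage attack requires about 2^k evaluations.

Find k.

Step 1: The hash has a 596-bit output.
Step 2: Preimage resistance means: given a digest h(x), it should be infeasible to find any input that hashes to it.
With a 596-bit output there are 2^596 possible digests, so a generic brute-force preimage search costs about 2^596 evaluations.
Step 3: Security level = 596 bits.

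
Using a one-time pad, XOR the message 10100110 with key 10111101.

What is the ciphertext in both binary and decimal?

Step 1: Write out the XOR operation bit by bit:
  Message: 10100110
  Key:     10111101
  XOR:     00011011
Step 2: Convert to decimal: 00011011 = 27.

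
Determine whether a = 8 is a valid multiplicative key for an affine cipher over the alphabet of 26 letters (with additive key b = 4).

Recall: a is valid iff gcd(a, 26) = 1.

Step 1: Compute gcd(8, 26).
Step 2: gcd(8, 26) = 2.
Since gcd = 2 != 1, 8 shares a common factor with 26, so it cannot be used.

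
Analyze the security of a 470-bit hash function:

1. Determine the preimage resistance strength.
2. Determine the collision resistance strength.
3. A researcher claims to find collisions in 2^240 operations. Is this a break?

Step 1: Preimage resistance requires brute-force of 2^470 operations.
Step 2: Collision resistance (birthday bound) = 2^(470/2) = 2^235.
Step 3: The claimed attack costs 2^240 operations.
Step 4: Since 2^240 >= 2^235, the claimed attack is no faster than the generic birthday attack, so this does not break collision resistance.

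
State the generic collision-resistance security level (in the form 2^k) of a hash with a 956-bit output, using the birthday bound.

Step 1: The birthday paradox gives collision probability ~50% after sqrt(2^n) = 2^(n/2) hashes.
Step 2: For 956-bit output: 2^(956/2) = 2^478.
Step 3: Approximately 2^478 hash computations needed.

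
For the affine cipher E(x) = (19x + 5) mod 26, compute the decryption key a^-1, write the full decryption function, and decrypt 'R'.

Step 1: Find a^-1, the modular inverse of 19 mod 26.
Step 2: We need 19 * a^-1 = 1 (mod 26).
Step 3: 19 * 11 = 209 = 8 * 26 + 1, so a^-1 = 11.
Step 4: D(y) = 11(y - 5) mod 26.
Step 5: Apply to 'R' (y = 17): D(17) = 11 * (17 - 5) mod 26 = 11 * 12 mod 26 = 2 -> 'C'.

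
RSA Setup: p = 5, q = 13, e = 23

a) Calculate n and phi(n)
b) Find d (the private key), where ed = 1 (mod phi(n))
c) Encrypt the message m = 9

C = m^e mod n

Step 1: n = 5 * 13 = 65.
Step 2: phi(n) = (5-1)(13-1) = 4 * 12 = 48.
Step 3: Find d = 23^(-1) mod 48 = 23.
  Verify: 23 * 23 = 529 = 1 (mod 48).
Step 4: C = 9^23 mod 65 = 29.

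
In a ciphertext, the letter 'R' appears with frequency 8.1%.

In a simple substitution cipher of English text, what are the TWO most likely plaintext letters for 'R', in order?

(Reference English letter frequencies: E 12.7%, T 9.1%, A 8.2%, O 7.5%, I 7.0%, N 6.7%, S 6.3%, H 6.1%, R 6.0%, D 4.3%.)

Step 1: Observed frequency of 'R' is 8.1%.
Step 2: Compute distances to each reference frequency and sort:
  A (8.2%): difference = 0.1% <-- BEST
  O (7.5%): difference = 0.6% <-- RUNNER-UP
  T (9.1%): difference = 1.0%
  I (7.0%): difference = 1.1%
  N (6.7%): difference = 1.4%
Step 3: Most likely is 'A' (8.2%, diff 0.1%); second most likely is 'O' (7.5%, diff 0.6%).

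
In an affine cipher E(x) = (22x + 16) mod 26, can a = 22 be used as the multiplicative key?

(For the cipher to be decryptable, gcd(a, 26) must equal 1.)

Step 1: Compute gcd(22, 26).
Step 2: gcd(22, 26) = 2.
Since gcd = 2 != 1, 22 shares a common factor with 26, so it cannot be used.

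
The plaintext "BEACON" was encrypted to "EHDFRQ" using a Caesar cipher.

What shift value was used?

Step 1: Compare first letters: B (position 1) -> E (position 4).
Step 2: Shift = (4 - 1) mod 26 = 3.
The shift value is 3.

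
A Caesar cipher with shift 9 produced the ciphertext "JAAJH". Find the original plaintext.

Step 1: Reverse the shift by subtracting 9 from each letter position.
  J (position 9) -> position (9-9) mod 26 = 0 -> A
  A (position 0) -> position (0-9) mod 26 = 17 -> R
  A (position 0) -> position (0-9) mod 26 = 17 -> R
  J (position 9) -> position (9-9) mod 26 = 0 -> A
  H (position 7) -> position (7-9) mod 26 = 24 -> Y
Decrypted message: ARRAY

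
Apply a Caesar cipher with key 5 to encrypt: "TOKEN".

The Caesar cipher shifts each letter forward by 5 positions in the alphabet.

Step 1: For each letter, shift forward by 5 positions (mod 26).
  T (position 19) -> position (19+5) mod 26 = 24 -> Y
  O (position 14) -> position (14+5) mod 26 = 19 -> T
  K (position 10) -> position (10+5) mod 26 = 15 -> P
  E (position 4) -> position (4+5) mod 26 = 9 -> J
  N (position 13) -> position (13+5) mod 26 = 18 -> S
Result: YTPJS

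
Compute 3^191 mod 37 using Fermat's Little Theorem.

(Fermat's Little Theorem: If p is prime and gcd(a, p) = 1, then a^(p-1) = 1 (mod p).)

Step 1: Since 37 is prime, by Fermat's Little Theorem: 3^36 = 1 (mod 37).
Step 2: Reduce exponent: 191 mod 36 = 11.
Step 3: So 3^191 = 3^11 (mod 37).
Step 4: 3^11 mod 37 = 28.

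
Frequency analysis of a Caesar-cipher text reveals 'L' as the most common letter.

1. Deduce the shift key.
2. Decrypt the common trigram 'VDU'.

Step 1: In English, 'E' is the most frequent letter (12.7%).
Step 2: The most frequent ciphertext letter is 'L' (position 11).
Step 3: Shift = (11 - 4) mod 26 = 7.
Step 4: Decrypt 'VDU' by shifting back 7:
  V -> O
  D -> W
  U -> N
Step 5: 'VDU' decrypts to 'OWN'.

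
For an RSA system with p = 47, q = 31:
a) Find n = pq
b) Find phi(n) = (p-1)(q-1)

Step 1: n = p * q = 47 * 31 = 1457.
Step 2: phi(n) = (p-1)(q-1) = 46 * 30 = 1380.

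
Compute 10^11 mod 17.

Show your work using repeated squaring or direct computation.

Step 1: Compute 10^11 mod 17 step by step, reducing modulo 17 at each step.
  10^1 mod 17 = 10
  10^2 mod 17 = (10 * 10) mod 17 = 15
  10^3 mod 17 = (15 * 10) mod 17 = 14
  10^4 mod 17 = (14 * 10) mod 17 = 4
  10^5 mod 17 = (4 * 10) mod 17 = 6
  10^6 mod 17 = (6 * 10) mod 17 = 9
  10^7 mod 17 = (9 * 10) mod 17 = 5
  10^8 mod 17 = (5 * 10) mod 17 = 16
  10^9 mod 17 = (16 * 10) mod 17 = 7
  10^10 mod 17 = (7 * 10) mod 17 = 2
  10^11 mod 17 = (2 * 10) mod 17 = 3
Step 2: Result = 3.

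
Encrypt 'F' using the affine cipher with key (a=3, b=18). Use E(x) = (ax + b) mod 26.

Step 1: Convert 'F' to number: x = 5.
Step 2: E(5) = (3 * 5 + 18) mod 26 = 33 mod 26 = 7.
Step 3: Convert 7 back to letter: H.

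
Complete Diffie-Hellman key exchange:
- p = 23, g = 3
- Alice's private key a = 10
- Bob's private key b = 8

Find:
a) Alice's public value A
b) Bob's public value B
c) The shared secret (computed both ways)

Step 1: A = g^a mod p = 3^10 mod 23 = 8.
Step 2: B = g^b mod p = 3^8 mod 23 = 6.
Step 3: Alice computes s = B^a mod p = 6^10 mod 23 = 4.
Step 4: Bob computes s = A^b mod p = 8^8 mod 23 = 4.
Both sides agree: shared secret = 4.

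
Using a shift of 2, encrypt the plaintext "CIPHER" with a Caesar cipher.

Step 1: For each letter, shift forward by 2 positions (mod 26).
  C (position 2) -> position (2+2) mod 26 = 4 -> E
  I (position 8) -> position (8+2) mod 26 = 10 -> K
  P (position 15) -> position (15+2) mod 26 = 17 -> R
  H (position 7) -> position (7+2) mod 26 = 9 -> J
  E (position 4) -> position (4+2) mod 26 = 6 -> G
  R (position 17) -> position (17+2) mod 26 = 19 -> T
Result: EKRJGT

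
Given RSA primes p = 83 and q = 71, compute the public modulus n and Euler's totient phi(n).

Step 1: n = p * q = 83 * 71 = 5893.
Step 2: phi(n) = (p-1)(q-1) = 82 * 70 = 5740.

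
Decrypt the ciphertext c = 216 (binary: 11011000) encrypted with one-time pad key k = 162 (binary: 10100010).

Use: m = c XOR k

Step 1: XOR ciphertext with key:
  Ciphertext: 11011000
  Key:        10100010
  XOR:        01111010
Step 2: Plaintext = 01111010 = 122 in decimal.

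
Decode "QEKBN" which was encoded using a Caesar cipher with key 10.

Step 1: Reverse the shift by subtracting 10 from each letter position.
  Q (position 16) -> position (16-10) mod 26 = 6 -> G
  E (position 4) -> position (4-10) mod 26 = 20 -> U
  K (position 10) -> position (10-10) mod 26 = 0 -> A
  B (position 1) -> position (1-10) mod 26 = 17 -> R
  N (position 13) -> position (13-10) mod 26 = 3 -> D
Decrypted message: GUARD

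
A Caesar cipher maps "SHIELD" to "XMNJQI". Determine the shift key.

Step 1: Compare first letters: S (position 18) -> X (position 23).
Step 2: Shift = (23 - 18) mod 26 = 5.
The shift value is 5.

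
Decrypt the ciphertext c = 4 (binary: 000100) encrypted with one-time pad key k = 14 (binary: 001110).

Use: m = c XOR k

Step 1: XOR ciphertext with key:
  Ciphertext: 000100
  Key:        001110
  XOR:        001010
Step 2: Plaintext = 001010 = 10 in decimal.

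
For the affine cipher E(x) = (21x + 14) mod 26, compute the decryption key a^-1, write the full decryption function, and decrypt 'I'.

Step 1: Find a^-1, the modular inverse of 21 mod 26.
Step 2: We need 21 * a^-1 = 1 (mod 26).
Step 3: 21 * 5 = 105 = 4 * 26 + 1, so a^-1 = 5.
Step 4: D(y) = 5(y - 14) mod 26.
Step 5: Apply to 'I' (y = 8): D(8) = 5 * (8 - 14) mod 26 = 5 * -6 mod 26 = 22 -> 'W'.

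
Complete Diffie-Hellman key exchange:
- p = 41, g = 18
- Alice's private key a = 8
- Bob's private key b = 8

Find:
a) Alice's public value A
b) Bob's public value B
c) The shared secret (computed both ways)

Step 1: A = g^a mod p = 18^8 mod 41 = 10.
Step 2: B = g^b mod p = 18^8 mod 41 = 10.
Step 3: Alice computes s = B^a mod p = 10^8 mod 41 = 16.
Step 4: Bob computes s = A^b mod p = 10^8 mod 41 = 16.
Both sides agree: shared secret = 16.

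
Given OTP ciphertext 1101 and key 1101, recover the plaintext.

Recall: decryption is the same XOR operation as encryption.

Step 1: XOR ciphertext with key:
  Ciphertext: 1101
  Key:        1101
  XOR:        0000
Step 2: Plaintext = 0000 = 0 in decimal.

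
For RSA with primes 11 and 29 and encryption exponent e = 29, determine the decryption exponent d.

Step 1: n = 11 * 29 = 319.
Step 2: phi(n) = 10 * 28 = 280.
Step 3: Find d such that 29 * d = 1 (mod 280).
Step 4: d = 29^(-1) mod 280 = 29.
Verification: 29 * 29 = 841 = 3 * 280 + 1.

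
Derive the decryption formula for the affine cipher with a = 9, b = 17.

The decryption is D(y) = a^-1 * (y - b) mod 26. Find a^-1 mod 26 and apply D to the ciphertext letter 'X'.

Step 1: Find a^-1, the modular inverse of 9 mod 26.
Step 2: We need 9 * a^-1 = 1 (mod 26).
Step 3: 9 * 3 = 27 = 1 * 26 + 1, so a^-1 = 3.
Step 4: D(y) = 3(y - 17) mod 26.
Step 5: Apply to 'X' (y = 23): D(23) = 3 * (23 - 17) mod 26 = 3 * 6 mod 26 = 18 -> 'S'.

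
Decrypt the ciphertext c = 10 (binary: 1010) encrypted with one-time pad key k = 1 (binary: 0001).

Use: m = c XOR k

Step 1: XOR ciphertext with key:
  Ciphertext: 1010
  Key:        0001
  XOR:        1011
Step 2: Plaintext = 1011 = 11 in decimal.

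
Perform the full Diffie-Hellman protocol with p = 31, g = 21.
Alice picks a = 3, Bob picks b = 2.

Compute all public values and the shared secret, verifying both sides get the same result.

Step 1: A = g^a mod p = 21^3 mod 31 = 23.
Step 2: B = g^b mod p = 21^2 mod 31 = 7.
Step 3: Alice computes s = B^a mod p = 7^3 mod 31 = 2.
Step 4: Bob computes s = A^b mod p = 23^2 mod 31 = 2.
Both sides agree: shared secret = 2.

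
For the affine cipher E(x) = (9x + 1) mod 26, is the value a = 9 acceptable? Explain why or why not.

Step 1: Compute gcd(9, 26).
Step 2: gcd(9, 26) = 1.
Since gcd = 1, 9 is coprime with 26, so it is a valid key.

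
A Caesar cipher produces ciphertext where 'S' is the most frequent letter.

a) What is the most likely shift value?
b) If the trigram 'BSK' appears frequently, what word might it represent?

Step 1: In English, 'E' is the most frequent letter (12.7%).
Step 2: The most frequent ciphertext letter is 'S' (position 18).
Step 3: Shift = (18 - 4) mod 26 = 14.
Step 4: Decrypt 'BSK' by shifting back 14:
  B -> N
  S -> E
  K -> W
Step 5: 'BSK' decrypts to 'NEW'.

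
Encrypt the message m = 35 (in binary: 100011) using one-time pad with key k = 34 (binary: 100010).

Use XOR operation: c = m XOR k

Step 1: Write out the XOR operation bit by bit:
  Message: 100011
  Key:     100010
  XOR:     000001
Step 2: Convert to decimal: 000001 = 1.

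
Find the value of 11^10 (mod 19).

Step 1: Compute 11^10 mod 19 step by step, reducing modulo 19 at each step.
  11^1 mod 19 = 11
  11^2 mod 19 = (11 * 11) mod 19 = 7
  11^3 mod 19 = (7 * 11) mod 19 = 1
  11^4 mod 19 = (1 * 11) mod 19 = 11
  11^5 mod 19 = (11 * 11) mod 19 = 7
  11^6 mod 19 = (7 * 11) mod 19 = 1
  11^7 mod 19 = (1 * 11) mod 19 = 11
  11^8 mod 19 = (11 * 11) mod 19 = 7
  11^9 mod 19 = (7 * 11) mod 19 = 1
  11^10 mod 19 = (1 * 11) mod 19 = 11
Step 2: Result = 11.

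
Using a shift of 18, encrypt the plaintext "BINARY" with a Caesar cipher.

Step 1: For each letter, shift forward by 18 positions (mod 26).
  B (position 1) -> position (1+18) mod 26 = 19 -> T
  I (position 8) -> position (8+18) mod 26 = 0 -> A
  N (position 13) -> position (13+18) mod 26 = 5 -> F
  A (position 0) -> position (0+18) mod 26 = 18 -> S
  R (position 17) -> position (17+18) mod 26 = 9 -> J
  Y (position 24) -> position (24+18) mod 26 = 16 -> Q
Result: TAFSJQ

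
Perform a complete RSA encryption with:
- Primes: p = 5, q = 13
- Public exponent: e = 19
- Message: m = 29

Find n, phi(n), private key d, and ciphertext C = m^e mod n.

Step 1: n = 5 * 13 = 65.
Step 2: phi(n) = (5-1)(13-1) = 4 * 12 = 48.
Step 3: Find d = 19^(-1) mod 48 = 43.
  Verify: 19 * 43 = 817 = 1 (mod 48).
Step 4: C = 29^19 mod 65 = 29.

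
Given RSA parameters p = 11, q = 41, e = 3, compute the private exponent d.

Step 1: n = 11 * 41 = 451.
Step 2: phi(n) = 10 * 40 = 400.
Step 3: Find d such that 3 * d = 1 (mod 400).
Step 4: d = 3^(-1) mod 400 = 267.
Verification: 3 * 267 = 801 = 2 * 400 + 1.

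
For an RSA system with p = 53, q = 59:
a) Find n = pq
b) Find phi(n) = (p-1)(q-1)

Step 1: n = p * q = 53 * 59 = 3127.
Step 2: phi(n) = (p-1)(q-1) = 52 * 58 = 3016.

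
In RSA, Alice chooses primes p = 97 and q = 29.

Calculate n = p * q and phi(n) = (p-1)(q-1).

Step 1: n = p * q = 97 * 29 = 2813.
Step 2: phi(n) = (p-1)(q-1) = 96 * 28 = 2688.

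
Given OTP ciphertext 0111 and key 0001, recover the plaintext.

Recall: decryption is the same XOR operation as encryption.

Step 1: XOR ciphertext with key:
  Ciphertext: 0111
  Key:        0001
  XOR:        0110
Step 2: Plaintext = 0110 = 6 in decimal.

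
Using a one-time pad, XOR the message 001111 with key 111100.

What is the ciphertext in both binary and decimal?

Step 1: Write out the XOR operation bit by bit:
  Message: 001111
  Key:     111100
  XOR:     110011
Step 2: Convert to decimal: 110011 = 51.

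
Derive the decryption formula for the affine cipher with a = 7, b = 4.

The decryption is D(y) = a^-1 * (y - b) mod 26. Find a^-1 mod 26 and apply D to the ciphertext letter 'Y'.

Step 1: Find a^-1, the modular inverse of 7 mod 26.
Step 2: We need 7 * a^-1 = 1 (mod 26).
Step 3: 7 * 15 = 105 = 4 * 26 + 1, so a^-1 = 15.
Step 4: D(y) = 15(y - 4) mod 26.
Step 5: Apply to 'Y' (y = 24): D(24) = 15 * (24 - 4) mod 26 = 15 * 20 mod 26 = 14 -> 'O'.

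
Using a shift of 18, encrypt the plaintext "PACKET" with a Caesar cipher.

Step 1: For each letter, shift forward by 18 positions (mod 26).
  P (position 15) -> position (15+18) mod 26 = 7 -> H
  A (position 0) -> position (0+18) mod 26 = 18 -> S
  C (position 2) -> position (2+18) mod 26 = 20 -> U
  K (position 10) -> position (10+18) mod 26 = 2 -> C
  E (position 4) -> position (4+18) mod 26 = 22 -> W
  T (position 19) -> position (19+18) mod 26 = 11 -> L
Result: HSUCWL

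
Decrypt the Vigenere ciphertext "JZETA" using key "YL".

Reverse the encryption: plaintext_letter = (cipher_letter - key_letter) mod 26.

Step 1: Extend key: YLYLY
Step 2: Decrypt each letter (c - k) mod 26:
  J(9) - Y(24) = (9-24) mod 26 = 11 = L
  Z(25) - L(11) = (25-11) mod 26 = 14 = O
  E(4) - Y(24) = (4-24) mod 26 = 6 = G
  T(19) - L(11) = (19-11) mod 26 = 8 = I
  A(0) - Y(24) = (0-24) mod 26 = 2 = C
Plaintext: LOGIC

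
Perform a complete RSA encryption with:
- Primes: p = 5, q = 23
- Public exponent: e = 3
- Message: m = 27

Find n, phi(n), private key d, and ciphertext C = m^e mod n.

Step 1: n = 5 * 23 = 115.
Step 2: phi(n) = (5-1)(23-1) = 4 * 22 = 88.
Step 3: Find d = 3^(-1) mod 88 = 59.
  Verify: 3 * 59 = 177 = 1 (mod 88).
Step 4: C = 27^3 mod 115 = 18.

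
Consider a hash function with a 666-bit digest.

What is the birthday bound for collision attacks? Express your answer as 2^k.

Step 1: The birthday paradox gives collision probability ~50% after sqrt(2^n) = 2^(n/2) hashes.
Step 2: For 666-bit output: 2^(666/2) = 2^333.
Step 3: Approximately 2^333 hash computations needed.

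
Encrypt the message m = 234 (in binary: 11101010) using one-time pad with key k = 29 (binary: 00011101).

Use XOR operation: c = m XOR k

Step 1: Write out the XOR operation bit by bit:
  Message: 11101010
  Key:     00011101
  XOR:     11110111
Step 2: Convert to decimal: 11110111 = 247.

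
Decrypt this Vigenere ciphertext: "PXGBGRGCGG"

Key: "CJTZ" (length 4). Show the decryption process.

Step 1: Key 'CJTZ' has length 4. Extended key: CJTZCJTZCJ
Step 2: Decrypt each position:
  P(15) - C(2) = 13 = N
  X(23) - J(9) = 14 = O
  G(6) - T(19) = 13 = N
  B(1) - Z(25) = 2 = C
  G(6) - C(2) = 4 = E
  R(17) - J(9) = 8 = I
  G(6) - T(19) = 13 = N
  C(2) - Z(25) = 3 = D
  G(6) - C(2) = 4 = E
  G(6) - J(9) = 23 = X
Plaintext: NONCEINDEX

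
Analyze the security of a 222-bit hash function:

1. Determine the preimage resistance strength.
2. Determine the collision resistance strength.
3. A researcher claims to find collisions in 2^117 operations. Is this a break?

Step 1: Preimage resistance requires brute-force of 2^222 operations.
Step 2: Collision resistance (birthday bound) = 2^(222/2) = 2^111.
Step 3: The claimed attack costs 2^117 operations.
Step 4: Since 2^117 >= 2^111, the claimed attack is no faster than the generic birthday attack, so this does not break collision resistance.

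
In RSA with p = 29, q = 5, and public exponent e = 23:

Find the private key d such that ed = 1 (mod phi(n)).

Step 1: n = 29 * 5 = 145.
Step 2: phi(n) = 28 * 4 = 112.
Step 3: Find d such that 23 * d = 1 (mod 112).
Step 4: d = 23^(-1) mod 112 = 39.
Verification: 23 * 39 = 897 = 8 * 112 + 1.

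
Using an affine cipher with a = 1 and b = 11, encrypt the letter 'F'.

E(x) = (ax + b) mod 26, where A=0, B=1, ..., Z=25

Step 1: Convert 'F' to number: x = 5.
Step 2: E(5) = (1 * 5 + 11) mod 26 = 16 mod 26 = 16.
Step 3: Convert 16 back to letter: Q.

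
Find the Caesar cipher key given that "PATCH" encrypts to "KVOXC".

Step 1: Compare first letters: P (position 15) -> K (position 10).
Step 2: Shift = (10 - 15) mod 26 = 21.
The shift value is 21.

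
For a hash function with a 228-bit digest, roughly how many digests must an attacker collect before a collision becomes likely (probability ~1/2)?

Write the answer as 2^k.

Step 1: The birthday paradox gives collision probability ~50% after sqrt(2^n) = 2^(n/2) hashes.
Step 2: For 228-bit output: 2^(228/2) = 2^114.
Step 3: Approximately 2^114 hash computations needed.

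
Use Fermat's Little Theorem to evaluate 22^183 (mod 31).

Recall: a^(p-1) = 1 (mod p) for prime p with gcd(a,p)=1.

Step 1: Since 31 is prime, by Fermat's Little Theorem: 22^30 = 1 (mod 31).
Step 2: Reduce exponent: 183 mod 30 = 3.
Step 3: So 22^183 = 22^3 (mod 31).
Step 4: 22^3 mod 31 = 15.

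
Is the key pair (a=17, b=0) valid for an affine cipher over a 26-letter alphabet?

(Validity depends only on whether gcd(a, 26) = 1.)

Step 1: Compute gcd(17, 26).
Step 2: gcd(17, 26) = 1.
Since gcd = 1, 17 is coprime with 26, so it is a valid key.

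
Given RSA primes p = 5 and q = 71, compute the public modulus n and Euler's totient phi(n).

Step 1: n = p * q = 5 * 71 = 355.
Step 2: phi(n) = (p-1)(q-1) = 4 * 70 = 280.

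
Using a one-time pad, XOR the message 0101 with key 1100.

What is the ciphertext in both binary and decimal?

Step 1: Write out the XOR operation bit by bit:
  Message: 0101
  Key:     1100
  XOR:     1001
Step 2: Convert to decimal: 1001 = 9.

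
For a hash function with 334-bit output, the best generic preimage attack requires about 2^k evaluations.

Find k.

Step 1: The hash has a 334-bit output.
Step 2: Preimage resistance means: given a digest h(x), it should be infeasible to find any input that hashes to it.
With a 334-bit output there are 2^334 possible digests, so a generic brute-force preimage search costs about 2^334 evaluations.
Step 3: Security level = 334 bits.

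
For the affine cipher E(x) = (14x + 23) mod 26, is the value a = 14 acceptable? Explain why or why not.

Step 1: Compute gcd(14, 26).
Step 2: gcd(14, 26) = 2.
Since gcd = 2 != 1, 14 shares a common factor with 26, so it cannot be used.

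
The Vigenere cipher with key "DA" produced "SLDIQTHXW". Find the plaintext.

Step 1: Extend key: DADADADAD
Step 2: Decrypt each letter (c - k) mod 26:
  S(18) - D(3) = (18-3) mod 26 = 15 = P
  L(11) - A(0) = (11-0) mod 26 = 11 = L
  D(3) - D(3) = (3-3) mod 26 = 0 = A
  I(8) - A(0) = (8-0) mod 26 = 8 = I
  Q(16) - D(3) = (16-3) mod 26 = 13 = N
  T(19) - A(0) = (19-0) mod 26 = 19 = T
  H(7) - D(3) = (7-3) mod 26 = 4 = E
  X(23) - A(0) = (23-0) mod 26 = 23 = X
  W(22) - D(3) = (22-3) mod 26 = 19 = T
Plaintext: PLAINTEXT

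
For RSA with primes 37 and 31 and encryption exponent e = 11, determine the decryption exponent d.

Step 1: n = 37 * 31 = 1147.
Step 2: phi(n) = 36 * 30 = 1080.
Step 3: Find d such that 11 * d = 1 (mod 1080).
Step 4: d = 11^(-1) mod 1080 = 491.
Verification: 11 * 491 = 5401 = 5 * 1080 + 1.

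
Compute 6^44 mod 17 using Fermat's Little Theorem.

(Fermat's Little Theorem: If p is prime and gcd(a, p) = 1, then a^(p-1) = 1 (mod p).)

Step 1: Since 17 is prime, by Fermat's Little Theorem: 6^16 = 1 (mod 17).
Step 2: Reduce exponent: 44 mod 16 = 12.
Step 3: So 6^44 = 6^12 (mod 17).
Step 4: 6^12 mod 17 = 13.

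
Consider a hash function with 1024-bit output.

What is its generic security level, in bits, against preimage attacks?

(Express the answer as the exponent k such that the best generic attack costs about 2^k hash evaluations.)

Step 1: The hash has a 1024-bit output.
Step 2: Preimage resistance means: given a digest h(x), it should be infeasible to find any input that hashes to it.
With a 1024-bit output there are 2^1024 possible digests, so a generic brute-force preimage search costs about 2^1024 evaluations.
Step 3: Security level = 1024 bits.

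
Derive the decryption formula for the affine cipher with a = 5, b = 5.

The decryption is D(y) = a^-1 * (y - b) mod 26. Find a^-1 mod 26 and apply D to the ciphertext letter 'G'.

Step 1: Find a^-1, the modular inverse of 5 mod 26.
Step 2: We need 5 * a^-1 = 1 (mod 26).
Step 3: 5 * 21 = 105 = 4 * 26 + 1, so a^-1 = 21.
Step 4: D(y) = 21(y - 5) mod 26.
Step 5: Apply to 'G' (y = 6): D(6) = 21 * (6 - 5) mod 26 = 21 * 1 mod 26 = 21 -> 'V'.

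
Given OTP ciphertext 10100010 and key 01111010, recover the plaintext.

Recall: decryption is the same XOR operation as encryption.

Step 1: XOR ciphertext with key:
  Ciphertext: 10100010
  Key:        01111010
  XOR:        11011000
Step 2: Plaintext = 11011000 = 216 in decimal.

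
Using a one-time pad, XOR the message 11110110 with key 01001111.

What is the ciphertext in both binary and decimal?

Step 1: Write out the XOR operation bit by bit:
  Message: 11110110
  Key:     01001111
  XOR:     10111001
Step 2: Convert to decimal: 10111001 = 185.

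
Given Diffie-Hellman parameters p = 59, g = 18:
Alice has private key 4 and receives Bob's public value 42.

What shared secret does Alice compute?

Step 1: s = B^a mod p = 42^4 mod 59.
  42^1 mod 59 = 42
  42^2 mod 59 = (42 * 42) mod 59 = 53
  42^3 mod 59 = (53 * 42) mod 59 = 43
  42^4 mod 59 = (43 * 42) mod 59 = 36
Result: shared secret = 36.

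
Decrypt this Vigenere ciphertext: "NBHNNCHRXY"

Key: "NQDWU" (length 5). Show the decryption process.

Step 1: Key 'NQDWU' has length 5. Extended key: NQDWUNQDWU
Step 2: Decrypt each position:
  N(13) - N(13) = 0 = A
  B(1) - Q(16) = 11 = L
  H(7) - D(3) = 4 = E
  N(13) - W(22) = 17 = R
  N(13) - U(20) = 19 = T
  C(2) - N(13) = 15 = P
  H(7) - Q(16) = 17 = R
  R(17) - D(3) = 14 = O
  X(23) - W(22) = 1 = B
  Y(24) - U(20) = 4 = E
Plaintext: ALERTPROBE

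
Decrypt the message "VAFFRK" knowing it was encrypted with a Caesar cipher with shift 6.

Step 1: Reverse the shift by subtracting 6 from each letter position.
  V (position 21) -> position (21-6) mod 26 = 15 -> P
  A (position 0) -> position (0-6) mod 26 = 20 -> U
  F (position 5) -> position (5-6) mod 26 = 25 -> Z
  F (position 5) -> position (5-6) mod 26 = 25 -> Z
  R (position 17) -> position (17-6) mod 26 = 11 -> L
  K (position 10) -> position (10-6) mod 26 = 4 -> E
Decrypted message: PUZZLE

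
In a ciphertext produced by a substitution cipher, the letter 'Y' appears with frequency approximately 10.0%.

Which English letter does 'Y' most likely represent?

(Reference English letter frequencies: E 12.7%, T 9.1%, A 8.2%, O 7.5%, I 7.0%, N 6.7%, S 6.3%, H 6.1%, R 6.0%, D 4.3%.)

Step 1: The observed frequency is 10.0%.
Step 2: Compare with English frequencies:
  E: 12.7% (difference: 2.7%)
  T: 9.1% (difference: 0.9%) <-- closest
  A: 8.2% (difference: 1.8%)
  O: 7.5% (difference: 2.5%)
  I: 7.0% (difference: 3.0%)
  N: 6.7% (difference: 3.3%)
  S: 6.3% (difference: 3.7%)
  H: 6.1% (difference: 3.9%)
  R: 6.0% (difference: 4.0%)
  D: 4.3% (difference: 5.7%)
Step 3: 'Y' most likely represents 'T' (frequency 9.1%).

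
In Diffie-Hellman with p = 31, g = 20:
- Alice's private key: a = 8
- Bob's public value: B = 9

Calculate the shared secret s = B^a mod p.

Step 1: s = B^a mod p = 9^8 mod 31.
  9^1 mod 31 = 9
  9^2 mod 31 = (9 * 9) mod 31 = 19
  9^3 mod 31 = (19 * 9) mod 31 = 16
  9^4 mod 31 = (16 * 9) mod 31 = 20
  9^5 mod 31 = (20 * 9) mod 31 = 25
  9^6 mod 31 = (25 * 9) mod 31 = 8
  9^7 mod 31 = (8 * 9) mod 31 = 10
  9^8 mod 31 = (10 * 9) mod 31 = 28
Result: shared secret = 28.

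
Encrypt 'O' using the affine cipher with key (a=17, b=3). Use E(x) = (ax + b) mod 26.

Step 1: Convert 'O' to number: x = 14.
Step 2: E(14) = (17 * 14 + 3) mod 26 = 241 mod 26 = 7.
Step 3: Convert 7 back to letter: H.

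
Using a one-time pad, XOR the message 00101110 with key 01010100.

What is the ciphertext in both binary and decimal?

Step 1: Write out the XOR operation bit by bit:
  Message: 00101110
  Key:     01010100
  XOR:     01111010
Step 2: Convert to decimal: 01111010 = 122.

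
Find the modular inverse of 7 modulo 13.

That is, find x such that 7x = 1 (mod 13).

Step 1: We need x such that 7 * x = 1 (mod 13).
Step 2: Using the extended Euclidean algorithm or trial:
  7 * 2 = 14 = 1 * 13 + 1.
Step 3: Since 14 mod 13 = 1, the inverse is x = 2.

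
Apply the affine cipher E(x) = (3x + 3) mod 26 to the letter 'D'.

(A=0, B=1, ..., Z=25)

Step 1: Convert 'D' to number: x = 3.
Step 2: E(3) = (3 * 3 + 3) mod 26 = 12 mod 26 = 12.
Step 3: Convert 12 back to letter: M.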